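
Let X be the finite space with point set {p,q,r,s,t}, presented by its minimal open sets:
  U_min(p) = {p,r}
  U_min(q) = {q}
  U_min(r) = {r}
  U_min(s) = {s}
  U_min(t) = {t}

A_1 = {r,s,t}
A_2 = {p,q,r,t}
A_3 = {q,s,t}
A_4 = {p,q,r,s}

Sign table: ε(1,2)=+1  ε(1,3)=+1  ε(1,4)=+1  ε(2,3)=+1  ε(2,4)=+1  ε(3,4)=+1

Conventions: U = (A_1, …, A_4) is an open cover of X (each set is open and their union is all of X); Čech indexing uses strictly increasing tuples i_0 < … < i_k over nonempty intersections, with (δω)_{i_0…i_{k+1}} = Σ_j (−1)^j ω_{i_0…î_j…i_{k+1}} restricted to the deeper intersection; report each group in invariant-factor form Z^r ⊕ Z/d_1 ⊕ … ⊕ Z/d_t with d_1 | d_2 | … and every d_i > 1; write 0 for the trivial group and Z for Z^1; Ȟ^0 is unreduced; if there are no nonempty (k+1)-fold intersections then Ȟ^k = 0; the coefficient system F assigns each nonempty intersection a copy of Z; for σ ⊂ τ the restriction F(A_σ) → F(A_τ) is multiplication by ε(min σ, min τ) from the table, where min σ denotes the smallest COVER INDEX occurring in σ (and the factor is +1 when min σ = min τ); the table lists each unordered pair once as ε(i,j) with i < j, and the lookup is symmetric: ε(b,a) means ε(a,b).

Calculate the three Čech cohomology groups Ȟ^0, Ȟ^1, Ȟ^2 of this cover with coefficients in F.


Ȟ^0 = Z, Ȟ^1 = 0 and Ȟ^2 = Z

nonempty overlaps:
  A12={r,t} A13={s,t} A14={r,s} A23={q,t} A24={p,q,r} A34={q,s}
  A123={t} A124={r} A134={s} A234={q}
C dims 4,6,4; δ0: rk 3, SNF 1^3; δ1: rk 3, SNF 1^3
degree 0: 4−3−0 = 1 → Ȟ^0 ≅ Z
degree 1: 6−3−3 = 0 → Ȟ^1 ≅ 0
degree 2: 4−0−3 = 1 → Ȟ^2 ≅ Z


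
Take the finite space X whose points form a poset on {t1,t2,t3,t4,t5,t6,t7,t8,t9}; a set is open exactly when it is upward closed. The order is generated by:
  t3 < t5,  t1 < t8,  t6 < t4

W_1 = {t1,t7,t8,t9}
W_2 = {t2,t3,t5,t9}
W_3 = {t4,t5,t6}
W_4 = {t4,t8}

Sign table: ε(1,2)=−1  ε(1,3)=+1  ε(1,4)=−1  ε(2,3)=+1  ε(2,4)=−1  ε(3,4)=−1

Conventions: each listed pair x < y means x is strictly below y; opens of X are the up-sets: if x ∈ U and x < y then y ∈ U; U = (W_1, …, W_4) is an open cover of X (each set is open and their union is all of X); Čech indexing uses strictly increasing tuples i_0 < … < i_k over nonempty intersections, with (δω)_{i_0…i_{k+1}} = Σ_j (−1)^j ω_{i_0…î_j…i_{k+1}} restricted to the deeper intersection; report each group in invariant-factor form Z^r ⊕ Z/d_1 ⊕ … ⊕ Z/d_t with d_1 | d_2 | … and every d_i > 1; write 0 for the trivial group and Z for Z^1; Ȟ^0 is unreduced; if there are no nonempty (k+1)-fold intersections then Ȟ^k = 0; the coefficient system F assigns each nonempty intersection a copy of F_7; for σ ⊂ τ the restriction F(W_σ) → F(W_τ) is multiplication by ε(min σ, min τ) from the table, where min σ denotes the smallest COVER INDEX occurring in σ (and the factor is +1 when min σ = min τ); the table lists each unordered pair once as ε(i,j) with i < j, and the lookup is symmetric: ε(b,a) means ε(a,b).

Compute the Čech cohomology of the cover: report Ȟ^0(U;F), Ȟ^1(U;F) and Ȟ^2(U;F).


nonempty overlaps:
  W12={t9} W14={t8} W23={t5} W34={t4}
C dims 4,4; δ0: rk_F7 4
degree 0: 4−4−0 = 0 → Ȟ^0 ≅ 0
degree 1: 4−0−4 = 0 → Ȟ^1 ≅ 0
degree 2: 0−0−0 = 0 → Ȟ^2 ≅ 0

Ȟ^0 ≅ 0,  Ȟ^1 ≅ 0,  Ȟ^2 ≅ 0


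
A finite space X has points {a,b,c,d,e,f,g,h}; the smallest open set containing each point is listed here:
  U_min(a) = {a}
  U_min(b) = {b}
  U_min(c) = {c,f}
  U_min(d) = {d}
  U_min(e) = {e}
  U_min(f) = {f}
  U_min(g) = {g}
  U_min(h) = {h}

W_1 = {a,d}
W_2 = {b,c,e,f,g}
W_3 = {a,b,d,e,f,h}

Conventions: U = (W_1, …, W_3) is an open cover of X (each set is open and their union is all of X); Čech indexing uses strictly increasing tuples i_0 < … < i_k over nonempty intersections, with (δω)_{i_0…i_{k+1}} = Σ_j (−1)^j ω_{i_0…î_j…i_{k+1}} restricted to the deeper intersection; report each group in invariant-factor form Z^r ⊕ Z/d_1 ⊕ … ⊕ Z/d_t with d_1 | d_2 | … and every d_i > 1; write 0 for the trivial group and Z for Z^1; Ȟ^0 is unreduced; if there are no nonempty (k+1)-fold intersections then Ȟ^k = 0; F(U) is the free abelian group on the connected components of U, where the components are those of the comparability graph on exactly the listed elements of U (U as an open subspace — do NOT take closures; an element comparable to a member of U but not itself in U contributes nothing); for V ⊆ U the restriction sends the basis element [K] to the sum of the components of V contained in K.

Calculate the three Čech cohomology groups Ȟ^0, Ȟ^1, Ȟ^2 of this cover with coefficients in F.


Ȟ^0 ≅ Z^7; Ȟ^1 ≅ 0; Ȟ^2 ≅ 0

nerve of the cover:
  W13={a,d} W23={b,e,f}
components per intersection:
  W1: {a} {d}
  W2: {b} {c,f} {e} {g}
  W3: {a} {b} {d} {e} {f} {h}
  W13: {a} {d}
  W23: {b} {e} {f}
C dims 12,5; δ0: rk 5, SNF 1^5
Ȟ^0 = (12 − 5) − 0 = 7, so Ȟ^0 ≅ Z^7
Ȟ^1 = (5 − 0) − 5 = 0, so Ȟ^1 ≅ 0
Ȟ^2 = (0 − 0) − 0 = 0, so Ȟ^2 ≅ 0


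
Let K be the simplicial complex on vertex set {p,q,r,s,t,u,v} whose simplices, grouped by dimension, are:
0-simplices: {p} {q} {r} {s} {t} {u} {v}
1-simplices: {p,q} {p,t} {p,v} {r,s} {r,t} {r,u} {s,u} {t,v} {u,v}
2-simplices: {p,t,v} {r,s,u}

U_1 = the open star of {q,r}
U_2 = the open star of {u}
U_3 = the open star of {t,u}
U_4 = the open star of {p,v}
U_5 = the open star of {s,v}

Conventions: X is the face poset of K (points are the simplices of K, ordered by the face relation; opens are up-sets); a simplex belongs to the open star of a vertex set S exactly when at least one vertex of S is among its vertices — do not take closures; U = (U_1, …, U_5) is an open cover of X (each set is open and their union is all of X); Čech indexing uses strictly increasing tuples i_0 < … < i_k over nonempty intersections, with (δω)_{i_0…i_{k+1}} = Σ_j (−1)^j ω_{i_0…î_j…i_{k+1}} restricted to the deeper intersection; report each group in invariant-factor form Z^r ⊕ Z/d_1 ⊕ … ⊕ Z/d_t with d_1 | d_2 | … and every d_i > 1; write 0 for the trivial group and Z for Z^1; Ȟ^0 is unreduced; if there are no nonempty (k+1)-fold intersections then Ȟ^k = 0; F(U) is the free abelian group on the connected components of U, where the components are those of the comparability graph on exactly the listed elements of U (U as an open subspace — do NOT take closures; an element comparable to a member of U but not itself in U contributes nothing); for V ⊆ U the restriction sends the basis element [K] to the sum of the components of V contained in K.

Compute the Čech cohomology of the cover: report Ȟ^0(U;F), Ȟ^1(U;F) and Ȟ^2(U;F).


nerve simplices:
  U1={{q},{r},{p,q},{r,s},{r,t},{r,u},{r,s,u}} U2={{u},{r,u},{s,u},{u,v},{r,s,u}} U3={{t},{u},{p,t},{r,t},{r,u},{s,u},{t,v},{u,v},{p,t,v},{r,s,u}} U4={{p},{v},{p,q},{p,t},{p,v},{t,v},{u,v},{p,t,v}} U5={{s},{v},{p,v},{r,s},{s,u},{t,v},{u,v},{p,t,v},{r,s,u}}
  U12={{r,u},{r,s,u}} U13={{r,t},{r,u},{r,s,u}} U14={{p,q}} U15={{r,s},{r,s,u}} U23={{u},{r,u},{s,u},{u,v},{r,s,u}} U24={{u,v}} U25={{s,u},{u,v},{r,s,u}} U34={{p,t},{t,v},{u,v},{p,t,v}} U35={{s,u},{t,v},{u,v},{p,t,v},{r,s,u}} U45={{v},{p,v},{t,v},{u,v},{p,t,v}}
  U123={{r,u},{r,s,u}} U125={{r,s,u}} U135={{r,s,u}} U234={{u,v}} U235={{s,u},{u,v},{r,s,u}} U245={{u,v}} U345={{t,v},{u,v},{p,t,v}}
  U1235={{r,s,u}} U2345={{u,v}}
components per intersection:
  U1: {{q},{p,q}} {{r},{r,s},{r,t},{r,u},{r,s,u}}
  U2: {{u},{r,u},{s,u},{u,v},{r,s,u}}
  U3: {{t},{p,t},{r,t},{t,v},{p,t,v}} {{u},{r,u},{s,u},{u,v},{r,s,u}}
  U4: {{p},{v},{p,q},{p,t},{p,v},{t,v},{u,v},{p,t,v}}
  U5: {{s},{r,s},{s,u},{r,s,u}} {{v},{p,v},{t,v},{u,v},{p,t,v}}
  U12: {{r,u},{r,s,u}}
  U13: {{r,t}} {{r,u},{r,s,u}}
  U14: {{p,q}}
  U15: {{r,s},{r,s,u}}
  U23: {{u},{r,u},{s,u},{u,v},{r,s,u}}
  U24: {{u,v}}
  U25: {{s,u},{r,s,u}} {{u,v}}
  U34: {{p,t},{t,v},{p,t,v}} {{u,v}}
  U35: {{s,u},{r,s,u}} {{t,v},{p,t,v}} {{u,v}}
  U45: {{v},{p,v},{t,v},{u,v},{p,t,v}}
  U123: {{r,u},{r,s,u}}
  U125: {{r,s,u}}
  U135: {{r,s,u}}
  U234: {{u,v}}
  U235: {{s,u},{r,s,u}} {{u,v}}
  U245: {{u,v}}
  U345: {{t,v},{p,t,v}} {{u,v}}
  U1235: {{r,s,u}}
  U2345: {{u,v}}
C dims 8,15,9,2; δ0: rk 7, SNF 1^7; δ1: rk 7, SNF 1^7; δ2: rk 2, SNF 1^2
degree 0: 8−7−0 = 1 → Ȟ^0 ≅ Z
degree 1: 15−7−7 = 1 → Ȟ^1 ≅ Z
degree 2: 9−2−7 = 0 → Ȟ^2 ≅ 0

Ȟ^0 ≅ Z, Ȟ^1 ≅ Z and Ȟ^2 ≅ 0


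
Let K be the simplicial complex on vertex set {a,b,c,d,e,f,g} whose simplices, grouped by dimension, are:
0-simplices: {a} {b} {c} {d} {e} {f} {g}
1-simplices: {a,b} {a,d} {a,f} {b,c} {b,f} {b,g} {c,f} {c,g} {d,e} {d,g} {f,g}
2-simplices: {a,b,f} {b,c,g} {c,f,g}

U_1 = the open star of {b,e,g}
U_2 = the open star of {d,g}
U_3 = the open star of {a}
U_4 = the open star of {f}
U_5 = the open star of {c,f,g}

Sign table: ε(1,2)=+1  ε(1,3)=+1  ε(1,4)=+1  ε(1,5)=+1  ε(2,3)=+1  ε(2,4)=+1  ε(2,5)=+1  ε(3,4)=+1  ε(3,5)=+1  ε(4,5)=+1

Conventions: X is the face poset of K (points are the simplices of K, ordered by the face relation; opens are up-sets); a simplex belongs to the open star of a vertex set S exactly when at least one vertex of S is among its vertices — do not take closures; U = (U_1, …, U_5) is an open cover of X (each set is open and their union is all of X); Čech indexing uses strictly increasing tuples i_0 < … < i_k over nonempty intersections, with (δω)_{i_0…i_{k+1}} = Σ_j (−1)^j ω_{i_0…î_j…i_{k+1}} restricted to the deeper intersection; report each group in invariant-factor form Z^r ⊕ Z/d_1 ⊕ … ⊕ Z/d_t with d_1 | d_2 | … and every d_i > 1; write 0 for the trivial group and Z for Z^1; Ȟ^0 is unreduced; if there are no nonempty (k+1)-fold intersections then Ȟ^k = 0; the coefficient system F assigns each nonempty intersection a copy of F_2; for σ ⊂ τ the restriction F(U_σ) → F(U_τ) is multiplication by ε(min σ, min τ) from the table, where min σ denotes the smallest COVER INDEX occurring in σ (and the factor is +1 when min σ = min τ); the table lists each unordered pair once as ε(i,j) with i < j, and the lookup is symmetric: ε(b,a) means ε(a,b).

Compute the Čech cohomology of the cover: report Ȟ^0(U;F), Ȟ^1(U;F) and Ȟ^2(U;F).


Ȟ^0 ≅ Z/2, Ȟ^1 ≅ Z/2, Ȟ^2 ≅ 0

nonempty intersections:
  U1={{b},{e},{g},{a,b},{b,c},{b,f},{b,g},{c,g},{d,e},{d,g},{f,g},{a,b,f},{b,c,g},{c,f,g}} U2={{d},{g},{a,d},{b,g},{c,g},{d,e},{d,g},{f,g},{b,c,g},{c,f,g}} U3={{a},{a,b},{a,d},{a,f},{a,b,f}} U4={{f},{a,f},{b,f},{c,f},{f,g},{a,b,f},{c,f,g}} U5={{c},{f},{g},{a,f},{b,c},{b,f},{b,g},{c,f},{c,g},{d,g},{f,g},{a,b,f},{b,c,g},{c,f,g}}
  U12={{g},{b,g},{c,g},{d,e},{d,g},{f,g},{b,c,g},{c,f,g}} U13={{a,b},{a,b,f}} U14={{b,f},{f,g},{a,b,f},{c,f,g}} U15={{g},{b,c},{b,f},{b,g},{c,g},{d,g},{f,g},{a,b,f},{b,c,g},{c,f,g}} U23={{a,d}} U24={{f,g},{c,f,g}} U25={{g},{b,g},{c,g},{d,g},{f,g},{b,c,g},{c,f,g}} U34={{a,f},{a,b,f}} U35={{a,f},{a,b,f}} U45={{f},{a,f},{b,f},{c,f},{f,g},{a,b,f},{c,f,g}}
  U124={{f,g},{c,f,g}} U125={{g},{b,g},{c,g},{d,g},{f,g},{b,c,g},{c,f,g}} U134={{a,b,f}} U135={{a,b,f}} U145={{b,f},{f,g},{a,b,f},{c,f,g}} U245={{f,g},{c,f,g}} U345={{a,f},{a,b,f}}
  U1245={{f,g},{c,f,g}} U1345={{a,b,f}}
C dims 5,10,7,2; δ0: rk_F2 4; δ1: rk_F2 5; δ2: rk_F2 2
Ȟ^0: (5−4)−0=1 ⇒ Z/2
Ȟ^1: (10−5)−4=1 ⇒ Z/2
Ȟ^2: (7−2)−5=0 ⇒ 0


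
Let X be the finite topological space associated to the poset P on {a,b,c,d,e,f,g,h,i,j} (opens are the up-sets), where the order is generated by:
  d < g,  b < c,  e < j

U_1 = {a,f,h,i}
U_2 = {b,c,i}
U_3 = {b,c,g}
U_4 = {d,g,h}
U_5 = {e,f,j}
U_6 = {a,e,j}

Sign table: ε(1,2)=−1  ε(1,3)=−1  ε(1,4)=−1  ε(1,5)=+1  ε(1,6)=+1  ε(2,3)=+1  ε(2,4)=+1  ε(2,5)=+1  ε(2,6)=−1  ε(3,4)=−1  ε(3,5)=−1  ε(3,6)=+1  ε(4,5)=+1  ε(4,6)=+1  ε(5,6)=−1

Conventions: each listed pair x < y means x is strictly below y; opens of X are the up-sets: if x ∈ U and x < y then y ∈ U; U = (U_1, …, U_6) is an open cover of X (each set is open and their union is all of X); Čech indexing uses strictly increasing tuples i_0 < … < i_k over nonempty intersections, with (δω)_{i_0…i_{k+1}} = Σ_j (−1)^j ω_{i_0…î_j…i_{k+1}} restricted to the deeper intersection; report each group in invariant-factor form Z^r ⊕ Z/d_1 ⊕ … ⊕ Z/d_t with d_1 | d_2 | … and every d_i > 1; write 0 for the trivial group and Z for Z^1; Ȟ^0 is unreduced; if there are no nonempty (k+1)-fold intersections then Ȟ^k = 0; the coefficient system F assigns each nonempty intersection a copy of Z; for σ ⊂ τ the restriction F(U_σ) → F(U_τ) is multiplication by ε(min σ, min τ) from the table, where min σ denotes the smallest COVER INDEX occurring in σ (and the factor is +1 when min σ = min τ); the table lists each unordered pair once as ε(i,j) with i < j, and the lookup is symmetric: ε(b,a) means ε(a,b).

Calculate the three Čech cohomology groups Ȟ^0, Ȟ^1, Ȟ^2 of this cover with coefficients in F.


nerve of the cover:
  U12={i} U14={h} U15={f} U16={a} U23={b,c} U34={g} U56={e,j}
C dims 6,7; δ0: rk 6, SNF 1^5·2
Ȟ^0 = (6 − 6) − 0 = 0, so Ȟ^0 ≅ 0
Ȟ^1 = (7 − 0) − 6 = 1 plus torsion [2], so Ȟ^1 ≅ Z ⊕ Z/2
Ȟ^2 = (0 − 0) − 0 = 0, so Ȟ^2 ≅ 0

Ȟ^0 = 0, Ȟ^1 = Z ⊕ Z/2, Ȟ^2 = 0


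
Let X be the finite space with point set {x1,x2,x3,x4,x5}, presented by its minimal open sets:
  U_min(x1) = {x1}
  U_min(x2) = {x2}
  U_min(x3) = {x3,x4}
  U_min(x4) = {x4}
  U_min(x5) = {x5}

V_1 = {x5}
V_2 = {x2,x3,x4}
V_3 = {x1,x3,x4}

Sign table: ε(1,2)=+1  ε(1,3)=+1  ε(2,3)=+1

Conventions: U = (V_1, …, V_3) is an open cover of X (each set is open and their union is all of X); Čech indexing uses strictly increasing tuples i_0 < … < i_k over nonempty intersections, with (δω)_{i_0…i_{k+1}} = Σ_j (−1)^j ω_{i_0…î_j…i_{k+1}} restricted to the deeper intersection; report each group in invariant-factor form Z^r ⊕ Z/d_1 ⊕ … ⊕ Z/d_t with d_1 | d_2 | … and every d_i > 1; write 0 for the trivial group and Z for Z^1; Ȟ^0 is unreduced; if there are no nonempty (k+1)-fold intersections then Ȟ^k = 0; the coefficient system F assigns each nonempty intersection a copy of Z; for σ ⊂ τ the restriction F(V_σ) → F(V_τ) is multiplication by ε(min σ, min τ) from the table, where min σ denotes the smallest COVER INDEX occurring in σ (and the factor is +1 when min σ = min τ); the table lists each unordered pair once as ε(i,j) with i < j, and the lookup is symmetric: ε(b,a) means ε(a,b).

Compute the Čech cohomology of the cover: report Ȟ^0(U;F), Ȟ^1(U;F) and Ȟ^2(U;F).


nerve of the cover:
  V23={x3,x4}
C dims 3,1; δ0: rk 1, SNF 1^1
Ȟ^0 = (3 − 1) − 0 = 2, so Ȟ^0 ≅ Z^2
Ȟ^1 = (1 − 0) − 1 = 0, so Ȟ^1 ≅ 0
Ȟ^2 = (0 − 0) − 0 = 0, so Ȟ^2 ≅ 0

Ȟ^0 ≅ Z^2; Ȟ^1 ≅ 0; Ȟ^2 ≅ 0


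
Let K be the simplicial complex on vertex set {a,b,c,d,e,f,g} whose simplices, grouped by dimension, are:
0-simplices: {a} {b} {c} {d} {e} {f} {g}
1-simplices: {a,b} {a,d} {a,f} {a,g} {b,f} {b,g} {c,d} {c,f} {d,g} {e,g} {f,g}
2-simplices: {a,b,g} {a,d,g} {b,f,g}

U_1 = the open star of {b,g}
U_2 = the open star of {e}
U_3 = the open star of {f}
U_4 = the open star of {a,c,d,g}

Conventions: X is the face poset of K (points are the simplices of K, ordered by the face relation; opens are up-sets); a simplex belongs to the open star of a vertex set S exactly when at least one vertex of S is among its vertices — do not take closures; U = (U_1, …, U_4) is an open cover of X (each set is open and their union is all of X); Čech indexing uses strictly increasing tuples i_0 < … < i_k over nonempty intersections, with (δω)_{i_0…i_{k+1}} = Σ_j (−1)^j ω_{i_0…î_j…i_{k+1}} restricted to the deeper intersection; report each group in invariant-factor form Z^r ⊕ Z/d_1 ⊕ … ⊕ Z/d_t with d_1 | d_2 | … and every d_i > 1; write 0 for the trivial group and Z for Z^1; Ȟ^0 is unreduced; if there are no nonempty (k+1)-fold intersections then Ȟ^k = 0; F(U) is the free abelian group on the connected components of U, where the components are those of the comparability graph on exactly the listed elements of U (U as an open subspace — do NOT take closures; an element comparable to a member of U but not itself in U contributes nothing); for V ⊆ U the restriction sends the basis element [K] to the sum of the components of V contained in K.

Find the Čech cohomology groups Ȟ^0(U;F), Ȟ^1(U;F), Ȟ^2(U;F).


Ȟ^0 = Z,  Ȟ^1 = Z^2,  Ȟ^2 = 0

intersection data:
  U1={{b},{g},{a,b},{a,g},{b,f},{b,g},{d,g},{e,g},{f,g},{a,b,g},{a,d,g},{b,f,g}} U2={{e},{e,g}} U3={{f},{a,f},{b,f},{c,f},{f,g},{b,f,g}} U4={{a},{c},{d},{g},{a,b},{a,d},{a,f},{a,g},{b,g},{c,d},{c,f},{d,g},{e,g},{f,g},{a,b,g},{a,d,g},{b,f,g}}
  U12={{e,g}} U13={{b,f},{f,g},{b,f,g}} U14={{g},{a,b},{a,g},{b,g},{d,g},{e,g},{f,g},{a,b,g},{a,d,g},{b,f,g}} U24={{e,g}} U34={{a,f},{c,f},{f,g},{b,f,g}}
  U124={{e,g}} U134={{f,g},{b,f,g}}
components per intersection:
  U1: {{b},{g},{a,b},{a,g},{b,f},{b,g},{d,g},{e,g},{f,g},{a,b,g},{a,d,g},{b,f,g}}
  U2: {{e},{e,g}}
  U3: {{f},{a,f},{b,f},{c,f},{f,g},{b,f,g}}
  U4: {{a},{c},{d},{g},{a,b},{a,d},{a,f},{a,g},{b,g},{c,d},{c,f},{d,g},{e,g},{f,g},{a,b,g},{a,d,g},{b,f,g}}
  U12: {{e,g}}
  U13: {{b,f},{f,g},{b,f,g}}
  U14: {{g},{a,b},{a,g},{b,g},{d,g},{e,g},{f,g},{a,b,g},{a,d,g},{b,f,g}}
  U24: {{e,g}}
  U34: {{a,f}} {{c,f}} {{f,g},{b,f,g}}
  U124: {{e,g}}
  U134: {{f,g},{b,f,g}}
C dims 4,7,2; δ0: rk 3, SNF 1^3; δ1: rk 2, SNF 1^2
Ȟ^0 = (4 − 3) − 0 = 1, so Ȟ^0 ≅ Z
Ȟ^1 = (7 − 2) − 3 = 2, so Ȟ^1 ≅ Z^2
Ȟ^2 = (2 − 0) − 2 = 0, so Ȟ^2 ≅ 0


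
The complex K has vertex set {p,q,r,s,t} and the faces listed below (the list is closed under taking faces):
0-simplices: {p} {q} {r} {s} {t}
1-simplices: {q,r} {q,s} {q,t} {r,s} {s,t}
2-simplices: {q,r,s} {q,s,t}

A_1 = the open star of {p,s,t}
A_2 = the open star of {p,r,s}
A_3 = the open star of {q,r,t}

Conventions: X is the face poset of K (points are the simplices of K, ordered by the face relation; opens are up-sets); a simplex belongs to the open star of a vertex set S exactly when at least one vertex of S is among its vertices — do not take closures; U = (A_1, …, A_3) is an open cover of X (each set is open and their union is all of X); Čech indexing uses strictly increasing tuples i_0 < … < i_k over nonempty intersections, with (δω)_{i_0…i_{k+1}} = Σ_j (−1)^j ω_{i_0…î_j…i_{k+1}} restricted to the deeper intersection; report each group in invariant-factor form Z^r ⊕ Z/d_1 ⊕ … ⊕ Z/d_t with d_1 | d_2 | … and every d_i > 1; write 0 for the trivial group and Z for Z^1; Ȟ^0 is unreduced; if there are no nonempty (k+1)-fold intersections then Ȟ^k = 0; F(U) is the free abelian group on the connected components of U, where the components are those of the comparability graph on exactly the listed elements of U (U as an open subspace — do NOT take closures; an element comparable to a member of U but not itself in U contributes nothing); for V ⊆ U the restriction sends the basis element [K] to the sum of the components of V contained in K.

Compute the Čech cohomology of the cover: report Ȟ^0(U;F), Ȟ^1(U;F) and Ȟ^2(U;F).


nonempty intersections:
  A1={{p},{s},{t},{q,s},{q,t},{r,s},{s,t},{q,r,s},{q,s,t}} A2={{p},{r},{s},{q,r},{q,s},{r,s},{s,t},{q,r,s},{q,s,t}} A3={{q},{r},{t},{q,r},{q,s},{q,t},{r,s},{s,t},{q,r,s},{q,s,t}}
  A12={{p},{s},{q,s},{r,s},{s,t},{q,r,s},{q,s,t}} A13={{t},{q,s},{q,t},{r,s},{s,t},{q,r,s},{q,s,t}} A23={{r},{q,r},{q,s},{r,s},{s,t},{q,r,s},{q,s,t}}
  A123={{q,s},{r,s},{s,t},{q,r,s},{q,s,t}}
components per intersection:
  A1: {{p}} {{s},{t},{q,s},{q,t},{r,s},{s,t},{q,r,s},{q,s,t}}
  A2: {{p}} {{r},{s},{q,r},{q,s},{r,s},{s,t},{q,r,s},{q,s,t}}
  A3: {{q},{r},{t},{q,r},{q,s},{q,t},{r,s},{s,t},{q,r,s},{q,s,t}}
  A12: {{p}} {{s},{q,s},{r,s},{s,t},{q,r,s},{q,s,t}}
  A13: {{t},{q,s},{q,t},{r,s},{s,t},{q,r,s},{q,s,t}}
  A23: {{r},{q,r},{q,s},{r,s},{s,t},{q,r,s},{q,s,t}}
  A123: {{q,s},{r,s},{s,t},{q,r,s},{q,s,t}}
C dims 5,4,1; δ0: rk 3, SNF 1^3; δ1: rk 1, SNF 1^1
Ȟ^0: (5−3)−0=2 ⇒ Z^2
Ȟ^1: (4−1)−3=0 ⇒ 0
Ȟ^2: (1−0)−1=0 ⇒ 0

Ȟ^0 ≅ Z^2, Ȟ^1 ≅ 0, Ȟ^2 ≅ 0


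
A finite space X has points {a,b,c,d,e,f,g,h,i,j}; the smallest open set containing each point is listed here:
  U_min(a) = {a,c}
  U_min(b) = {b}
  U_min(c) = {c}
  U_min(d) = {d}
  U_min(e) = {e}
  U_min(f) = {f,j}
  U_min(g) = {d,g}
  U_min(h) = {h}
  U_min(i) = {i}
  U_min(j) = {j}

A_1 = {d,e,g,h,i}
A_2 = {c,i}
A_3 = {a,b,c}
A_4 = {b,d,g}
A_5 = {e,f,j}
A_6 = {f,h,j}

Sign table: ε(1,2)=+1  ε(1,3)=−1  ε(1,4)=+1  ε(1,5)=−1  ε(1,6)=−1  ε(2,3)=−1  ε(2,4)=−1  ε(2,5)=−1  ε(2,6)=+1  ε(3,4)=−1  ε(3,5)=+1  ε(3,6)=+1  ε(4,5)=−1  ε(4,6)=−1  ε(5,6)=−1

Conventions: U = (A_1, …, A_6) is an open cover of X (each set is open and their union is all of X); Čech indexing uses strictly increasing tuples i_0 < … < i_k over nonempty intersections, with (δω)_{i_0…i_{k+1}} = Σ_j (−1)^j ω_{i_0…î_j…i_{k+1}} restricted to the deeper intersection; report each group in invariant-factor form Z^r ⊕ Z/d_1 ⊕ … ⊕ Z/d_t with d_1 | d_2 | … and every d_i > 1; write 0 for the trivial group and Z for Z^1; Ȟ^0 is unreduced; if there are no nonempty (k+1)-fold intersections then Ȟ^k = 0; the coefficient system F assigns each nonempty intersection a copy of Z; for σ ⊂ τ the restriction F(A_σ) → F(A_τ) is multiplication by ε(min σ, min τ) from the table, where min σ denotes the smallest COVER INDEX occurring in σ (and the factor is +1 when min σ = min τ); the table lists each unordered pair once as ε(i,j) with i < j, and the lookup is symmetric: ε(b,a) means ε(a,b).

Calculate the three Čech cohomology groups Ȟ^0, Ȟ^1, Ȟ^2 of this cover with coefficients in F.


Ȟ^0 = 0,  Ȟ^1 = Z ⊕ Z/2,  Ȟ^2 = 0

cover nerve:
  A12={i} A14={d,g} A15={e} A16={h} A23={c} A34={b} A56={f,j}
C dims 6,7; δ0: rk 6, SNF 1^5·2
Ȟ^0: (6−6)−0=0 ⇒ 0
Ȟ^1: (7−0)−6=1 plus torsion [2] ⇒ Z ⊕ Z/2
Ȟ^2: (0−0)−0=0 ⇒ 0


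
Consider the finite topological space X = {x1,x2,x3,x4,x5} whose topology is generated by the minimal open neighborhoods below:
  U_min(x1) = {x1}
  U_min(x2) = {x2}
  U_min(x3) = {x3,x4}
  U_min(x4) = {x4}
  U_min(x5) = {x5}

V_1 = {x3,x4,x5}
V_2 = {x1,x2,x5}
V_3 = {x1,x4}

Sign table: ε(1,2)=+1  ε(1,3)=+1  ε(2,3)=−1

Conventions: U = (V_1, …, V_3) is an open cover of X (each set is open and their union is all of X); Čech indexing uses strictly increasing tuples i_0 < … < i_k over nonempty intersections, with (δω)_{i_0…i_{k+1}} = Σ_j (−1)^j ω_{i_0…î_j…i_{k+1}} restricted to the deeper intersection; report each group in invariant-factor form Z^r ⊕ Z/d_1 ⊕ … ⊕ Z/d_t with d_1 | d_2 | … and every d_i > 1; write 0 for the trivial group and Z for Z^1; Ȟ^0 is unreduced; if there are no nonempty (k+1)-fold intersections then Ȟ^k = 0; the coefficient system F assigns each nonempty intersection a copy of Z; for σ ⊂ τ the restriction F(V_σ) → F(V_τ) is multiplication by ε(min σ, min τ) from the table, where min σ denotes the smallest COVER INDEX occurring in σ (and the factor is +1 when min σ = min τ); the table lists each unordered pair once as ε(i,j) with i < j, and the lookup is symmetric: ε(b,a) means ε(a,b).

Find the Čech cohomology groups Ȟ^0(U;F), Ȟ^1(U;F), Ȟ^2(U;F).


Ȟ^0(U;F) ≅ 0, Ȟ^1(U;F) ≅ Z/2 and Ȟ^2(U;F) ≅ 0

nonempty overlaps:
  V12={x5} V13={x4} V23={x1}
C dims 3,3; δ0: rk 3, SNF 1^2·2
degree 0: 3−3−0 = 0 → Ȟ^0 ≅ 0
degree 1: 3−0−3 = 0 plus torsion [2] → Ȟ^1 ≅ Z/2
degree 2: 0−0−0 = 0 → Ȟ^2 ≅ 0


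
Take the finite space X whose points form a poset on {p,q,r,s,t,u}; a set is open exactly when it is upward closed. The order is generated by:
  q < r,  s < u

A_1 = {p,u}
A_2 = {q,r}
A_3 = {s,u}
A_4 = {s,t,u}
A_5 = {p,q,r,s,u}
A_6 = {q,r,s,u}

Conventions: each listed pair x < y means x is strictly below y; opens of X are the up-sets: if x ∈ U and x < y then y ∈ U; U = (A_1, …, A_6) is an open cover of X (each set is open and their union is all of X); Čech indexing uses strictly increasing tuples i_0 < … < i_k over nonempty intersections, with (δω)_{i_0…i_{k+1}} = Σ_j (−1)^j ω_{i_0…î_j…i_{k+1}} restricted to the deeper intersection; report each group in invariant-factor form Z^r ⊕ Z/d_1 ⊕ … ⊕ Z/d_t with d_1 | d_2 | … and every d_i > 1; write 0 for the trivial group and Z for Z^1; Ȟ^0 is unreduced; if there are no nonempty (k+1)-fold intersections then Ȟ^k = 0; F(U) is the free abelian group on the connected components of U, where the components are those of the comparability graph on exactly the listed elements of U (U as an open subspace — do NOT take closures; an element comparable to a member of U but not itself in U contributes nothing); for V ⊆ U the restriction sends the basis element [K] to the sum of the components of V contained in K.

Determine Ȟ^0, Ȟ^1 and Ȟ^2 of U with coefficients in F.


Ȟ^0 = Z^4,  Ȟ^1 = 0,  Ȟ^2 = 0

nonempty overlaps:
  A13={u} A14={u} A15={p,u} A16={u} A25={q,r} A26={q,r} A34={s,u} A35={s,u} A36={s,u} A45={s,u} A46={s,u} A56={q,r,s,u}
  A134={u} A135={u} A136={u} A145={u} A146={u} A156={u} A256={q,r} A345={s,u} A346={s,u} A356={s,u} A456={s,u}
  A1345={u} A1346={u} A1356={u} A1456={u} A3456={s,u}
  A13456={u}
components per intersection:
  A1: {p} {u}
  A2: {q,r}
  A3: {s,u}
  A4: {s,u} {t}
  A5: {p} {q,r} {s,u}
  A6: {q,r} {s,u}
  A13: {u}
  A14: {u}
  A15: {p} {u}
  A16: {u}
  A25: {q,r}
  A26: {q,r}
  A34: {s,u}
  A35: {s,u}
  A36: {s,u}
  A45: {s,u}
  A46: {s,u}
  A56: {q,r} {s,u}
  A134: {u}
  A135: {u}
  A136: {u}
  A145: {u}
  A146: {u}
  A156: {u}
  A256: {q,r}
  A345: {s,u}
  A346: {s,u}
  A356: {s,u}
  A456: {s,u}
  A1345: {u}
  A1346: {u}
  A1356: {u}
  A1456: {u}
  A3456: {s,u}
  A13456: {u}
C dims 11,14,11,5; δ0: rk 7, SNF 1^7; δ1: rk 7, SNF 1^7; δ2: rk 4, SNF 1^4
degree 0: 11−7−0 = 4 → Ȟ^0 ≅ Z^4
degree 1: 14−7−7 = 0 → Ȟ^1 ≅ 0
degree 2: 11−4−7 = 0 → Ȟ^2 ≅ 0


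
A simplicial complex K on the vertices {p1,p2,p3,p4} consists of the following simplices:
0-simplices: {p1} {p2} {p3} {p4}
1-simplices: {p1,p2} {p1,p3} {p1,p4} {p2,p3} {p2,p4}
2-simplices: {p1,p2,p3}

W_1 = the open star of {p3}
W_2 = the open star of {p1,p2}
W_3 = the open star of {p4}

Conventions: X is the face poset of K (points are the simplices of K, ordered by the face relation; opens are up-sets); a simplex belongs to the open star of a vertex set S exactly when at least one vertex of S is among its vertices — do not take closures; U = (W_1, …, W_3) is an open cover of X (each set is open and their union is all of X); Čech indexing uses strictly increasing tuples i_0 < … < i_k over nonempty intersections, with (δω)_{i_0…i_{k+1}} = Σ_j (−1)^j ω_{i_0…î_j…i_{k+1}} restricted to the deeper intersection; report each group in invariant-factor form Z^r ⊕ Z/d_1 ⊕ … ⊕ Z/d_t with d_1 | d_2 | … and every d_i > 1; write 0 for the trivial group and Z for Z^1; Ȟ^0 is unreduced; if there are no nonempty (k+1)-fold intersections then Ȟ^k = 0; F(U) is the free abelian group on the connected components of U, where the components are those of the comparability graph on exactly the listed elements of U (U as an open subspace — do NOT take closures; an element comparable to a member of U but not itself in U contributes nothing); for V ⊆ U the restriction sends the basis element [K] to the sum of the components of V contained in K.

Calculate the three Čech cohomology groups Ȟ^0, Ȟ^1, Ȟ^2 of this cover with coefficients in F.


Ȟ^0 ≅ Z,  Ȟ^1 ≅ Z,  Ȟ^2 ≅ 0

nonempty overlaps:
  W1={{p3},{p1,p3},{p2,p3},{p1,p2,p3}} W2={{p1},{p2},{p1,p2},{p1,p3},{p1,p4},{p2,p3},{p2,p4},{p1,p2,p3}} W3={{p4},{p1,p4},{p2,p4}}
  W12={{p1,p3},{p2,p3},{p1,p2,p3}} W23={{p1,p4},{p2,p4}}
components per intersection:
  W1: {{p3},{p1,p3},{p2,p3},{p1,p2,p3}}
  W2: {{p1},{p2},{p1,p2},{p1,p3},{p1,p4},{p2,p3},{p2,p4},{p1,p2,p3}}
  W3: {{p4},{p1,p4},{p2,p4}}
  W12: {{p1,p3},{p2,p3},{p1,p2,p3}}
  W23: {{p1,p4}} {{p2,p4}}
C dims 3,3; δ0: rk 2, SNF 1^2
degree 0: 3−2−0 = 1 → Ȟ^0 ≅ Z
degree 1: 3−0−2 = 1 → Ȟ^1 ≅ Z
degree 2: 0−0−0 = 0 → Ȟ^2 ≅ 0


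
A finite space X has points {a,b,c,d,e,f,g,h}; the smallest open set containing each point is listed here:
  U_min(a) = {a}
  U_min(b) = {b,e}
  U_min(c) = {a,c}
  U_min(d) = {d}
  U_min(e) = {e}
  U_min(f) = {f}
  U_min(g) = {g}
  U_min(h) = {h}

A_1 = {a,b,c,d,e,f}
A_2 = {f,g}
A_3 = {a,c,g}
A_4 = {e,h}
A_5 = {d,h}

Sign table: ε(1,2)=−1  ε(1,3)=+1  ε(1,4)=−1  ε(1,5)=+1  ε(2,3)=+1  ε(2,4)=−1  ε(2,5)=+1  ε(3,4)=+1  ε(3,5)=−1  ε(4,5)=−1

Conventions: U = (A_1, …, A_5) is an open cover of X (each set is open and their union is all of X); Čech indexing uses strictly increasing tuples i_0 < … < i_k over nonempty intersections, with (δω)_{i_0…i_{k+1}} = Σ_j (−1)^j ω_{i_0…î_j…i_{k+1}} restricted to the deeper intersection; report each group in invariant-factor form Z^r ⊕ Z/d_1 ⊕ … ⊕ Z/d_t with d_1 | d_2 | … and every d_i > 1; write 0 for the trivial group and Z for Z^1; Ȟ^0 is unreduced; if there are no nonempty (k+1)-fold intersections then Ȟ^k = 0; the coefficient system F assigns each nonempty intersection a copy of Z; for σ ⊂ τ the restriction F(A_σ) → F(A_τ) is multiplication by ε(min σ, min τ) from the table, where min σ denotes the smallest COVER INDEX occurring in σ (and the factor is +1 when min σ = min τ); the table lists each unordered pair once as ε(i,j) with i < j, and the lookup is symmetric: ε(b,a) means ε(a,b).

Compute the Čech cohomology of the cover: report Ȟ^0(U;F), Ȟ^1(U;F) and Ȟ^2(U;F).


Ȟ^0 = 0,  Ȟ^1 = Z ⊕ Z/2,  Ȟ^2 = 0

cover nerve:
  A12={f} A13={a,c} A14={e} A15={d} A23={g} A45={h}
C dims 5,6; δ0: rk 5, SNF 1^4·2
Ȟ^0: (5−5)−0=0 ⇒ 0
Ȟ^1: (6−0)−5=1 plus torsion [2] ⇒ Z ⊕ Z/2
Ȟ^2: (0−0)−0=0 ⇒ 0


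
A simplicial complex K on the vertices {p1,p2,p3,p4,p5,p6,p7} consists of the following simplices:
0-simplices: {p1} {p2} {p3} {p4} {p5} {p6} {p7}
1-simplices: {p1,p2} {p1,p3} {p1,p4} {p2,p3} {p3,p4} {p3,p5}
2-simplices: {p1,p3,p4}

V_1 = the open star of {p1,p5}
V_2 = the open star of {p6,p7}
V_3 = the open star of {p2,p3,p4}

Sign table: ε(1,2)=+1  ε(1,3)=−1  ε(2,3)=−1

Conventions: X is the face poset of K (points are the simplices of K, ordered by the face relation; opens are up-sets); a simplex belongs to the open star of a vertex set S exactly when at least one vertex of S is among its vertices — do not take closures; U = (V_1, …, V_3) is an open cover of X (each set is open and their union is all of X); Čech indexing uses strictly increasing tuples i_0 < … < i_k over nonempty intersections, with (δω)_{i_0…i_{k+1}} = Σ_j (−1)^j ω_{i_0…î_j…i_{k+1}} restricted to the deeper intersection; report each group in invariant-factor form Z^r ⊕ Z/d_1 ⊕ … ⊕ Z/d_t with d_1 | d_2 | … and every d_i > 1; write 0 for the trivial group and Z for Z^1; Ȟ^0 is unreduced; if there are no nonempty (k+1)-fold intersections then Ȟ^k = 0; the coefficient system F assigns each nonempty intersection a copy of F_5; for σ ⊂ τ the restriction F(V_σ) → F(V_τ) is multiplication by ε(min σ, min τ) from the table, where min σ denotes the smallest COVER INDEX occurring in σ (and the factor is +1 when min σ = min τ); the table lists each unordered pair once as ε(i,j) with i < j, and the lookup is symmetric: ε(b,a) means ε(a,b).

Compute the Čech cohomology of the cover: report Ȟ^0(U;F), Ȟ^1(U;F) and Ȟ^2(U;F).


cover nerve:
  V1={{p1},{p5},{p1,p2},{p1,p3},{p1,p4},{p3,p5},{p1,p3,p4}} V2={{p6},{p7}} V3={{p2},{p3},{p4},{p1,p2},{p1,p3},{p1,p4},{p2,p3},{p3,p4},{p3,p5},{p1,p3,p4}}
  V13={{p1,p2},{p1,p3},{p1,p4},{p3,p5},{p1,p3,p4}}
C dims 3,1; δ0: rk_F5 1
Ȟ^0: (3−1)−0=2 ⇒ Z/5 ⊕ Z/5
Ȟ^1: (1−0)−1=0 ⇒ 0
Ȟ^2: (0−0)−0=0 ⇒ 0

Ȟ^0(U;F) ≅ Z/5 ⊕ Z/5; Ȟ^1(U;F) ≅ 0; Ȟ^2(U;F) ≅ 0


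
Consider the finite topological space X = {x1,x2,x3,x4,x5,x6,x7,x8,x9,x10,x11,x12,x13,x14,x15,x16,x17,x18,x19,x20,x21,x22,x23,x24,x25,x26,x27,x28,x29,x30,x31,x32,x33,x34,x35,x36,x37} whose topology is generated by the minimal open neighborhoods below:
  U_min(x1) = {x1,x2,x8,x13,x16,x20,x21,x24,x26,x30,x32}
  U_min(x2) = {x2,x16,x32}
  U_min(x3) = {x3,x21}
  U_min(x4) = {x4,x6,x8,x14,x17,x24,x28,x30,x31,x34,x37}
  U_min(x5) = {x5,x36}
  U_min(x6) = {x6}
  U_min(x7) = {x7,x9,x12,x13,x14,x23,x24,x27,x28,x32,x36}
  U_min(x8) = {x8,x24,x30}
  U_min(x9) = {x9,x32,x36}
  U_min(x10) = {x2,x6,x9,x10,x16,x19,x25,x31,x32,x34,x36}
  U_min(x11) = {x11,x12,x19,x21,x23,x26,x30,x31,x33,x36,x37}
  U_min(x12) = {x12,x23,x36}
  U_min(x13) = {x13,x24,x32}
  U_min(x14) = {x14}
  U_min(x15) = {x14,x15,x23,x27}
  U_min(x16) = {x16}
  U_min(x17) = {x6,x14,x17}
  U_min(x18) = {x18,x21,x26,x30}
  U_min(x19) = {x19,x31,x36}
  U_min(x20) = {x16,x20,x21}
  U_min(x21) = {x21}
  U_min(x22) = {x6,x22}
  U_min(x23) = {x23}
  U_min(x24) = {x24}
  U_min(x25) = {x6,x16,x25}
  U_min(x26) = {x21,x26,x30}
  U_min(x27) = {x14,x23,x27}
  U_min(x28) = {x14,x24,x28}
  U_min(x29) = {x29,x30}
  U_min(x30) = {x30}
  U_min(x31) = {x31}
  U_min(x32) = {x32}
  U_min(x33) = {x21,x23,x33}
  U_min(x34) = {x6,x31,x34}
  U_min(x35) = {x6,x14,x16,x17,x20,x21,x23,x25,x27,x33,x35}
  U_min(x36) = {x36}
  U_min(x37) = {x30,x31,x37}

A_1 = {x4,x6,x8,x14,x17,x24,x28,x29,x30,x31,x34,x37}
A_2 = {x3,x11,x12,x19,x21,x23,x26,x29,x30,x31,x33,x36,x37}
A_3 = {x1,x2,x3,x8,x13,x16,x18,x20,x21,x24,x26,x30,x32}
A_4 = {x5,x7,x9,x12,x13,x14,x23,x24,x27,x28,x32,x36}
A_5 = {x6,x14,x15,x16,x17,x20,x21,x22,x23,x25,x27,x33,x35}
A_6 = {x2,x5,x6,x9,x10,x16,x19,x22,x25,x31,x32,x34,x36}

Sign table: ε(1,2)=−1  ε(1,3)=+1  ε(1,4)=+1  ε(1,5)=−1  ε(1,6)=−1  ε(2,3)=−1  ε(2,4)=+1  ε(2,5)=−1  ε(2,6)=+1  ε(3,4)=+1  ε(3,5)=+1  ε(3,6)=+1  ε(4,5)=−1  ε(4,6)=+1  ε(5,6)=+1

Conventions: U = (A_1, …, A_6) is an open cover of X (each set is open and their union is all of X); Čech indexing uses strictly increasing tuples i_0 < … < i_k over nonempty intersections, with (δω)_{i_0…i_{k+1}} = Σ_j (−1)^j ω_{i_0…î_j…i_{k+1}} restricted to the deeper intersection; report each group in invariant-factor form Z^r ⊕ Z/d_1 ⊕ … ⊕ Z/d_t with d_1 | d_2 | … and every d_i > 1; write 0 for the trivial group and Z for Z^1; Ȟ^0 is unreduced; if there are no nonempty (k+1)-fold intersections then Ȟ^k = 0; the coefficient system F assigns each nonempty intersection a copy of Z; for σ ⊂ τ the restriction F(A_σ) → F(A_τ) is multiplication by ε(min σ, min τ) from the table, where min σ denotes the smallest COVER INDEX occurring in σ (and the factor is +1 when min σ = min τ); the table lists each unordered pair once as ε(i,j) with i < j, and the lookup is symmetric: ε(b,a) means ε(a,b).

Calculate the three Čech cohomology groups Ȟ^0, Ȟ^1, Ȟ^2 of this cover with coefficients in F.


nerve simplices:
  A12={x29,x30,x31,x37} A13={x8,x24,x30} A14={x14,x24,x28} A15={x6,x14,x17} A16={x6,x31,x34} A23={x3,x21,x26,x30} A24={x12,x23,x36} A25={x21,x23,x33} A26={x19,x31,x36} A34={x13,x24,x32} A35={x16,x20,x21} A36={x2,x16,x32} A45={x14,x23,x27} A46={x5,x9,x32,x36} A56={x6,x16,x22,x25}
  A123={x30} A126={x31} A134={x24} A145={x14} A156={x6} A235={x21} A245={x23} A246={x36} A346={x32} A356={x16}
C dims 6,15,10; δ0: rk 6, SNF 1^5·2; δ1: rk 9, SNF 1^9
degree 0: 6−6−0 = 0 → Ȟ^0 ≅ 0
degree 1: 15−9−6 = 0 plus torsion [2] → Ȟ^1 ≅ Z/2
degree 2: 10−0−9 = 1 → Ȟ^2 ≅ Z

Ȟ^0 = 0,  Ȟ^1 = Z/2,  Ȟ^2 = Z


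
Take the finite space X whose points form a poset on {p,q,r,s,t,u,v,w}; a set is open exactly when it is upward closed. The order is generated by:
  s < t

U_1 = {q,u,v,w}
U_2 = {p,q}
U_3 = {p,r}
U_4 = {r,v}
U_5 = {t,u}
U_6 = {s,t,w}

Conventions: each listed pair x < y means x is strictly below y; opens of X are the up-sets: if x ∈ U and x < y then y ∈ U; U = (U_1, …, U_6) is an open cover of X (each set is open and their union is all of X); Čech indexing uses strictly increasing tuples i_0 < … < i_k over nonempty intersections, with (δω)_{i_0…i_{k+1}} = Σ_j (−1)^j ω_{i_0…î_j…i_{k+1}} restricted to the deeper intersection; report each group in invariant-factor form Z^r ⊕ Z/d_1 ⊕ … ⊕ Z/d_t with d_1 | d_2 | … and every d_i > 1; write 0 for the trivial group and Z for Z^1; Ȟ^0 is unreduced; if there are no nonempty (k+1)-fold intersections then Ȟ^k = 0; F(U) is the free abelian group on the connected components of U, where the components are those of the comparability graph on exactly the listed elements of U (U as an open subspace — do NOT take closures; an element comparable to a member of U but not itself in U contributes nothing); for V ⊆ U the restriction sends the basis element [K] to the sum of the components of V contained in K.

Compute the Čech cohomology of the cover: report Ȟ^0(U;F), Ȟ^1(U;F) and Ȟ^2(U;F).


nerve of the cover:
  U12={q} U14={v} U15={u} U16={w} U23={p} U34={r} U56={t}
components per intersection:
  U1: {q} {u} {v} {w}
  U2: {p} {q}
  U3: {p} {r}
  U4: {r} {v}
  U5: {t} {u}
  U6: {s,t} {w}
  U12: {q}
  U14: {v}
  U15: {u}
  U16: {w}
  U23: {p}
  U34: {r}
  U56: {t}
C dims 14,7; δ0: rk 7, SNF 1^7
Ȟ^0 = (14 − 7) − 0 = 7, so Ȟ^0 ≅ Z^7
Ȟ^1 = (7 − 0) − 7 = 0, so Ȟ^1 ≅ 0
Ȟ^2 = (0 − 0) − 0 = 0, so Ȟ^2 ≅ 0

Ȟ^0 = Z^7, Ȟ^1 = 0, Ȟ^2 = 0


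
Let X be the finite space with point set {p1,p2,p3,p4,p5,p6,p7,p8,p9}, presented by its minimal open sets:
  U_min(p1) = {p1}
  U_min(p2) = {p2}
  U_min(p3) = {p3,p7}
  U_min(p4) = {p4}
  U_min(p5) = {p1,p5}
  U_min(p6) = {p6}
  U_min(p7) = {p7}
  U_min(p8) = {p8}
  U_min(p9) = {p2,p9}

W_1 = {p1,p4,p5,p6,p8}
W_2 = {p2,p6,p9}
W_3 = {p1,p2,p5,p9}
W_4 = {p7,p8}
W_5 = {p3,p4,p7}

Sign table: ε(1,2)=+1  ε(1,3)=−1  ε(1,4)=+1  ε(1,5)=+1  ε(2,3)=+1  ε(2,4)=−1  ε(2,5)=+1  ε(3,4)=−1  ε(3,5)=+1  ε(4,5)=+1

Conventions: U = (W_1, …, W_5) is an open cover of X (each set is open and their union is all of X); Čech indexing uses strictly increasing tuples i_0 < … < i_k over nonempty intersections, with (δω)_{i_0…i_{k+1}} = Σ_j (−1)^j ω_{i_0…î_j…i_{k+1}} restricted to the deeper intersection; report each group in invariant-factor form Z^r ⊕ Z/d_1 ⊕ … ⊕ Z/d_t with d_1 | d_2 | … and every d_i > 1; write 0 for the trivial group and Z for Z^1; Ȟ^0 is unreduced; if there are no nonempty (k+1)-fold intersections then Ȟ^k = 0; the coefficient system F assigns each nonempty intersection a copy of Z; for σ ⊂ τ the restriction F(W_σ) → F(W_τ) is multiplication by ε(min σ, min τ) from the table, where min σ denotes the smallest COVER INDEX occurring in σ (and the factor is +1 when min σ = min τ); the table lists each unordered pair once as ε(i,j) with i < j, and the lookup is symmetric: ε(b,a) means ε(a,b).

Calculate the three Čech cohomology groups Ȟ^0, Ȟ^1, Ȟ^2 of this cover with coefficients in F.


cover nerve:
  W12={p6} W13={p1,p5} W14={p8} W15={p4} W23={p2,p9} W45={p7}
C dims 5,6; δ0: rk 5, SNF 1^4·2
Ȟ^0: (5−5)−0=0 ⇒ 0
Ȟ^1: (6−0)−5=1 plus torsion [2] ⇒ Z ⊕ Z/2
Ȟ^2: (0−0)−0=0 ⇒ 0

Ȟ^0 = 0, Ȟ^1 = Z ⊕ Z/2, Ȟ^2 = 0


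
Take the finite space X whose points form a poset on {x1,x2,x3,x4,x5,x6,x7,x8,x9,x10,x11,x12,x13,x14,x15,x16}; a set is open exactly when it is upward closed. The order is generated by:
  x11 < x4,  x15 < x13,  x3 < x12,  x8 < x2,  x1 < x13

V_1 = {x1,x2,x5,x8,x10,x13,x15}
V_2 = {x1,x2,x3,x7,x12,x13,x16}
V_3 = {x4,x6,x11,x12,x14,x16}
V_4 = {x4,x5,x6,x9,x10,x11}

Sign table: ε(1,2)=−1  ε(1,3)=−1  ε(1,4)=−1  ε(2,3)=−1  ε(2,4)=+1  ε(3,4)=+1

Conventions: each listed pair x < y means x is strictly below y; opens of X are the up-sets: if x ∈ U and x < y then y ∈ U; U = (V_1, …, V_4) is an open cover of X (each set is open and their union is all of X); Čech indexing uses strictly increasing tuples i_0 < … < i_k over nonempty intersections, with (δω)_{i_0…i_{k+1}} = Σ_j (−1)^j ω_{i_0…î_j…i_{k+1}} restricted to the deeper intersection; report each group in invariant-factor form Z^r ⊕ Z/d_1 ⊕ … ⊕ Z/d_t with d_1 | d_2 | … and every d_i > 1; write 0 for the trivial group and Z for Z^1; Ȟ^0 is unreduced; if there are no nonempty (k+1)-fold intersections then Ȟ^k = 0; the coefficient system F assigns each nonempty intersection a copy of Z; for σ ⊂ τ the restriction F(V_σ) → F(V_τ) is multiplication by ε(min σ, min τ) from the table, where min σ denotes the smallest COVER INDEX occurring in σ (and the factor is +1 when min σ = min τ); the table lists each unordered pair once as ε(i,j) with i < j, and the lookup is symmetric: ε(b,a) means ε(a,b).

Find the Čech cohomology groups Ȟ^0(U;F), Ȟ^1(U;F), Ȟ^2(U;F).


Ȟ^0 = 0; Ȟ^1 = Z/2; Ȟ^2 = 0

nonempty intersections:
  V12={x1,x2,x13} V14={x5,x10} V23={x12,x16} V34={x4,x6,x11}
C dims 4,4; δ0: rk 4, SNF 1^3·2
Ȟ^0: (4−4)−0=0 ⇒ 0
Ȟ^1: (4−0)−4=0 plus torsion [2] ⇒ Z/2
Ȟ^2: (0−0)−0=0 ⇒ 0
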